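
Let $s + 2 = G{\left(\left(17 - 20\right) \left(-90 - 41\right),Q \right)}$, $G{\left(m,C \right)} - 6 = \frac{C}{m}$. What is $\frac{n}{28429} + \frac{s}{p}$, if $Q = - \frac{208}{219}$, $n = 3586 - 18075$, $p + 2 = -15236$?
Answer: $- \frac{9505972310167}{18642159622917} \approx -0.50992$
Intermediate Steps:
$p = -15238$ ($p = -2 - 15236 = -15238$)
$n = -14489$
$Q = - \frac{208}{219}$ ($Q = \left(-208\right) \frac{1}{219} = - \frac{208}{219} \approx -0.94977$)
$G{\left(m,C \right)} = 6 + \frac{C}{m}$
$s = \frac{344060}{86067}$ ($s = -2 + \left(6 - \frac{208}{219 \left(17 - 20\right) \left(-90 - 41\right)}\right) = -2 + \left(6 - \frac{208}{219 \left(\left(-3\right) \left(-131\right)\right)}\right) = -2 + \left(6 - \frac{208}{219 \cdot 393}\right) = -2 + \left(6 - \frac{208}{86067}\right) = -2 + \frac{516194}{86067} = \frac{344060}{86067} \approx 3.9976$)
$\frac{n}{28429} + \frac{s}{p} = - \frac{14489}{28429} + \frac{344060}{86067 \left(-15238\right)} = \left(-14489\right) \frac{1}{28429} + \frac{344060}{86067} \left(- \frac{1}{15238}\right) = - \frac{14489}{28429} - \frac{172030}{655744473} = - \frac{9505972310167}{18642159622917}$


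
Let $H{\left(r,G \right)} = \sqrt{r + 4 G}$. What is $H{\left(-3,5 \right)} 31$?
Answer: $31 \sqrt{17} \approx 127.82$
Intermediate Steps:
$H{\left(-3,5 \right)} 31 = \sqrt{-3 + 4 \cdot 5} \cdot 31 = \sqrt{-3 + 20} \cdot 31 = \sqrt{17} \cdot 31 = 31 \sqrt{17}$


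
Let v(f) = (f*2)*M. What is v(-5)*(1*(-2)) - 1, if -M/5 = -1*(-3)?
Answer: -301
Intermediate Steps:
M = -15 (M = -(-5)*(-3) = -5*3 = -15)
v(f) = -30*f (v(f) = (f*2)*(-15) = (2*f)*(-15) = -30*f)
v(-5)*(1*(-2)) - 1 = (-30*(-5))*(1*(-2)) - 1 = 150*(-2) - 1 = -300 - 1 = -301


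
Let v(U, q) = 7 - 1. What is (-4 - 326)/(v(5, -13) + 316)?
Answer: -165/161 ≈ -1.0248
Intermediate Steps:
v(U, q) = 6
(-4 - 326)/(v(5, -13) + 316) = (-4 - 326)/(6 + 316) = -330/322 = (1/322)*(-330) = -165/161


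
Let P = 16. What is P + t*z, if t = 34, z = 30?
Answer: 1036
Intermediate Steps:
P + t*z = 16 + 34*30 = 16 + 1020 = 1036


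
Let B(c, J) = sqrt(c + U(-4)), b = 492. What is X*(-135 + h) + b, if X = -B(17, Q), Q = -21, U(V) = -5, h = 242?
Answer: 492 - 214*sqrt(3) ≈ 121.34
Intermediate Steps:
B(c, J) = sqrt(-5 + c) (B(c, J) = sqrt(c - 5) = sqrt(-5 + c))
X = -2*sqrt(3) (X = -sqrt(-5 + 17) = -sqrt(12) = -2*sqrt(3) ≈ -3.4641)
X*(-135 + h) + b = (-2*sqrt(3))*(-135 + 242) + 492 = -2*sqrt(3)*107 + 492 = -214*sqrt(3) + 492 = 492 - 214*sqrt(3)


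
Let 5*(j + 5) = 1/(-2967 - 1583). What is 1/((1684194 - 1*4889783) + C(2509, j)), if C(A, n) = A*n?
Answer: -1750/5631734693 ≈ -3.1074e-7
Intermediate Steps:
j = -113751/22750 (j = -5 + 1/(5*(-2967 - 1583)) = -5 + (⅕)/(-4550) = -5 + (⅕)*(-1/4550) = -5 - 1/22750 = -113751/22750 ≈ -5.0000)
1/((1684194 - 1*4889783) + C(2509, j)) = 1/((1684194 - 1*4889783) + 2509*(-113751/22750)) = 1/((1684194 - 4889783) - 21953943/1750) = 1/(-3205589 - 21953943/1750) = 1/(-5631734693/1750) = -1750/5631734693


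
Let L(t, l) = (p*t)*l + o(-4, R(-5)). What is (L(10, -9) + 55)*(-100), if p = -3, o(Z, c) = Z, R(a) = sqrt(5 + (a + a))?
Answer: -32100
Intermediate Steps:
R(a) = sqrt(5 + 2*a)
L(t, l) = -4 - 3*l*t (L(t, l) = (-3*t)*l - 4 = -3*l*t - 4 = -4 - 3*l*t)
(L(10, -9) + 55)*(-100) = ((-4 - 3*(-9)*10) + 55)*(-100) = ((-4 + 270) + 55)*(-100) = (266 + 55)*(-100) = 321*(-100) = -32100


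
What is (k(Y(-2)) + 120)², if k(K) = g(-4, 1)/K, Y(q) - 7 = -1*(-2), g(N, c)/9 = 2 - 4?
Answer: 13924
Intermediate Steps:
g(N, c) = -18 (g(N, c) = 9*(2 - 4) = 9*(-2) = -18)
Y(q) = 9 (Y(q) = 7 - 1*(-2) = 7 + 2 = 9)
k(K) = -18/K
(k(Y(-2)) + 120)² = (-18/9 + 120)² = (-18*⅑ + 120)² = (-2 + 120)² = 118² = 13924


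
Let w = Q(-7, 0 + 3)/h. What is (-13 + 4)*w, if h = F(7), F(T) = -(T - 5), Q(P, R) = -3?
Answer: -27/2 ≈ -13.500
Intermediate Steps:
F(T) = 5 - T (F(T) = -(-5 + T) = 5 - T)
h = -2 (h = 5 - 1*7 = 5 - 7 = -2)
w = 3/2 (w = -3/(-2) = -3*(-½) = 3/2 ≈ 1.5000)
(-13 + 4)*w = (-13 + 4)*(3/2) = -9*3/2 = -27/2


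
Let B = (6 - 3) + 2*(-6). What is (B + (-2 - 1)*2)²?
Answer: 225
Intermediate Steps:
B = -9 (B = 3 - 12 = -9)
(B + (-2 - 1)*2)² = (-9 + (-2 - 1)*2)² = (-9 - 3*2)² = (-9 - 6)² = (-15)² = 225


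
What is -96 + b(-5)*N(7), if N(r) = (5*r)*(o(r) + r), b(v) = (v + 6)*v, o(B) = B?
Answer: -2546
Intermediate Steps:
b(v) = v*(6 + v) (b(v) = (6 + v)*v = v*(6 + v))
N(r) = 10*r² (N(r) = (5*r)*(r + r) = (5*r)*(2*r) = 10*r²)
-96 + b(-5)*N(7) = -96 + (-5*(6 - 5))*(10*7²) = -96 + (-5*1)*(10*49) = -96 - 5*490 = -96 - 2450 = -2546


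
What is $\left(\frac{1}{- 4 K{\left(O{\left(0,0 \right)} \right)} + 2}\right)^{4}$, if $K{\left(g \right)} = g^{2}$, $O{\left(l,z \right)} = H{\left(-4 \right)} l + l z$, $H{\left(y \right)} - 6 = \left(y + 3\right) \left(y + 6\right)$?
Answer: $\frac{1}{16} \approx 0.0625$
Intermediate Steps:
$H{\left(y \right)} = 6 + \left(3 + y\right) \left(6 + y\right)$ ($H{\left(y \right)} = 6 + \left(y + 3\right) \left(y + 6\right) = 6 + \left(3 + y\right) \left(6 + y\right)$)
$O{\left(l,z \right)} = 4 l + l z$ ($O{\left(l,z \right)} = \left(24 + \left(-4\right)^{2} + 9 \left(-4\right)\right) l + l z = \left(24 + 16 - 36\right) l + l z = 4 l + l z$)
$\left(\frac{1}{- 4 K{\left(O{\left(0,0 \right)} \right)} + 2}\right)^{4} = \left(\frac{1}{- 4 \left(0 \left(4 + 0\right)\right)^{2} + 2}\right)^{4} = \left(\frac{1}{- 4 \left(0 \cdot 4\right)^{2} + 2}\right)^{4} = \left(\frac{1}{- 4 \cdot 0^{2} + 2}\right)^{4} = \left(\frac{1}{\left(-4\right) 0 + 2}\right)^{4} = \left(\frac{1}{0 + 2}\right)^{4} = \left(\frac{1}{2}\right)^{4} = \frac{1}{16}$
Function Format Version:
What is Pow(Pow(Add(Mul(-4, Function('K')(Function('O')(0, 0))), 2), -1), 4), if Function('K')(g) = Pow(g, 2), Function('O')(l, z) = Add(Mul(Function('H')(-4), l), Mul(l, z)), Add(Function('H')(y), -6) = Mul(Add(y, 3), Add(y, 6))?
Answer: Rational(1, 16) ≈ 0.062500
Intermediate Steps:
Function('H')(y) = Add(6, Mul(Add(3, y), Add(6, y))) (Function('H')(y) = Add(6, Mul(Add(y, 3), Add(y, 6))) = Add(6, Mul(Add(3, y), Add(6, y))))
Function('O')(l, z) = Add(Mul(4, l), Mul(l, z)) (Function('O')(l, z) = Add(Mul(Add(24, Pow(-4, 2), Mul(9, -4)), l), Mul(l, z)) = Add(Mul(Add(24, 16, -36), l), Mul(l, z)) = Add(Mul(4, l), Mul(l, z)))
Pow(Pow(Add(Mul(-4, Function('K')(Function('O')(0, 0))), 2), -1), 4) = Pow(Pow(Add(Mul(-4, Pow(Mul(0, Add(4, 0)), 2)), 2), -1), 4) = Pow(Pow(Add(Mul(-4, Pow(Mul(0, 4), 2)), 2), -1), 4) = Pow(Pow(Add(Mul(-4, Pow(0, 2)), 2), -1), 4) = Pow(Pow(Add(Mul(-4, 0), 2), -1), 4) = Pow(Pow(Add(0, 2), -1), 4) = Pow(Pow(2, -1), 4) = Pow(Rational(1, 2), 4) = Rational(1, 16)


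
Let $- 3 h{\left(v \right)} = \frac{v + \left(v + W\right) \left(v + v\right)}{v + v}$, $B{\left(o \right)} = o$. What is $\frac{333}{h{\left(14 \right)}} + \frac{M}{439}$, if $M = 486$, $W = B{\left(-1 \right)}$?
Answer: $- \frac{32000}{439} \approx -72.893$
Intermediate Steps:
$W = -1$
$h{\left(v \right)} = - \frac{v + 2 v \left(-1 + v\right)}{6 v}$ ($h{\left(v \right)} = - \frac{\left(v + \left(v - 1\right) \left(v + v\right)\right) \frac{1}{v + v}}{3} = - \frac{\left(v + \left(-1 + v\right) 2 v\right) \frac{1}{2 v}}{3} = - \frac{\left(v + 2 v \left(-1 + v\right)\right) \frac{1}{2 v}}{3} = - \frac{\frac{1}{2} \frac{1}{v} \left(v + 2 v \left(-1 + v\right)\right)}{3} = - \frac{v + 2 v \left(-1 + v\right)}{6 v}$)
$\frac{333}{h{\left(14 \right)}} + \frac{M}{439} = \frac{333}{\frac{1}{6} - \frac{14}{3}} + \frac{486}{439} = \frac{333}{\frac{1}{6} - \frac{14}{3}} + 486 \cdot \frac{1}{439} = \frac{333}{- \frac{9}{2}} + \frac{486}{439} = 333 \left(- \frac{2}{9}\right) + \frac{486}{439} = -74 + \frac{486}{439} = - \frac{32000}{439}$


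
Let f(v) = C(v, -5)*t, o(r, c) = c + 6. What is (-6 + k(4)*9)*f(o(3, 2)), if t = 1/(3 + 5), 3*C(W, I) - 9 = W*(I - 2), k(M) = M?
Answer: -235/4 ≈ -58.750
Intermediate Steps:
C(W, I) = 3 + W*(-2 + I)/3 (C(W, I) = 3 + (W*(I - 2))/3 = 3 + (W*(-2 + I))/3 = 3 + W*(-2 + I)/3)
t = 1/8 ≈ 0.12500
o(r, c) = 6 + c
f(v) = 3/8 - 7*v/24 (f(v) = (3 - 2*v/3 + (1/3)*(-5)*v)*(1/8) = (3 - 2*v/3 - 5*v/3)*(1/8) = (3 - 7*v/3)*(1/8) = 3/8 - 7*v/24)
(-6 + k(4)*9)*f(o(3, 2)) = (-6 + 4*9)*(3/8 - 7*(6 + 2)/24) = (-6 + 36)*(3/8 - 7/24*8) = 30*(3/8 - 7/3) = 30*(-47/24) = -235/4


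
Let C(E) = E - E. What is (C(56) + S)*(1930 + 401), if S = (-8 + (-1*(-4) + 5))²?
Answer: 2331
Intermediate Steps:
S = 1 (S = (-8 + (4 + 5))² = (-8 + 9)² = 1² = 1)
C(E) = 0
(C(56) + S)*(1930 + 401) = (0 + 1)*(1930 + 401) = 1*2331 = 2331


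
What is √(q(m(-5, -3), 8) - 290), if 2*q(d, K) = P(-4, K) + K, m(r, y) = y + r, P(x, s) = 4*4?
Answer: I*√278 ≈ 16.673*I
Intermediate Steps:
P(x, s) = 16
m(r, y) = r + y
q(d, K) = 8 + K/2 (q(d, K) = (16 + K)/2 = 8 + K/2)
√(q(m(-5, -3), 8) - 290) = √((8 + (½)*8) - 290) = √((8 + 4) - 290) = √(12 - 290) = √(-278) = I*√278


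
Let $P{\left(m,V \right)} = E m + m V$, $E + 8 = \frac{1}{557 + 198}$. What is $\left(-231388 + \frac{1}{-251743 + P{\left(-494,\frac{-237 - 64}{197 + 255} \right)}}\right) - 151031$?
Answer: $- \frac{16147473241766021}{42224557989} \approx -3.8242 \cdot 10^{5}$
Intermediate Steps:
$E = - \frac{6039}{755}$ ($E = -8 + \frac{1}{557 + 198} = -8 + \frac{1}{755} = - \frac{6039}{755} \approx -7.9987$)
$P{\left(m,V \right)} = - \frac{6039 m}{755} + V m$ ($P{\left(m,V \right)} = - \frac{6039 m}{755} + m V = - \frac{6039 m}{755} + V m$)
$\left(-231388 + \frac{1}{-251743 + P{\left(-494,\frac{-237 - 64}{197 + 255} \right)}}\right) - 151031 = \left(-231388 + \frac{1}{-251743 + \frac{1}{755} \left(-494\right) \left(-6039 + 755 \frac{-237 - 64}{197 + 255}\right)}\right) - 151031 = \left(-231388 + \frac{1}{-251743 + \frac{1}{755} \left(-494\right) \left(-6039 + 755 \left(- \frac{301}{452}\right)\right)}\right) - 151031 = \left(-231388 + \frac{1}{-251743 + \frac{1}{755} \left(-494\right) \left(-6039 - \frac{227255}{452}\right)}\right) - 151031 = \left(-231388 + \frac{1}{-251743 + \frac{1}{755} \left(-494\right) \left(- \frac{2956883}{452}\right)}\right) - 151031 = \left(-231388 + \frac{1}{-251743 + \frac{730350101}{170630}}\right) - 151031 = \left(-231388 + \frac{1}{- \frac{42224557989}{170630}}\right) - 151031 = \left(-231388 - \frac{170630}{42224557989}\right) - 151031 = - \frac{9770256024129362}{42224557989} - 151031 = - \frac{16147473241766021}{42224557989}$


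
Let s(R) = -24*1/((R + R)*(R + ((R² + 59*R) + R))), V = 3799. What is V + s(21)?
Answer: 22896571/6027 ≈ 3799.0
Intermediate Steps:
s(R) = -12/(R*(R² + 61*R)) (s(R) = -24*1/(2*R*(R + (R² + 60*R))) = -24*1/(2*R*(R² + 61*R)) = -12/(R*(R² + 61*R)))
V + s(21) = 3799 - 12/(21²*(61 + 21)) = 3799 - 12*1/441/82 = 3799 - 12*1/441*1/82 = 3799 - 2/6027 = 22896571/6027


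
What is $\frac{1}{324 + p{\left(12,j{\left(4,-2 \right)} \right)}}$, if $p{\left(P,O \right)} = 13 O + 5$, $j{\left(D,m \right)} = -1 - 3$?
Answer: $\frac{1}{277} \approx 0.0036101$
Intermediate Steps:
$j{\left(D,m \right)} = -4$ ($j{\left(D,m \right)} = -1 - 3 = -4$)
$p{\left(P,O \right)} = 5 + 13 O$
$\frac{1}{324 + p{\left(12,j{\left(4,-2 \right)} \right)}} = \frac{1}{324 + \left(5 + 13 \left(-4\right)\right)} = \frac{1}{324 + \left(5 - 52\right)} = \frac{1}{324 - 47} = \frac{1}{277}$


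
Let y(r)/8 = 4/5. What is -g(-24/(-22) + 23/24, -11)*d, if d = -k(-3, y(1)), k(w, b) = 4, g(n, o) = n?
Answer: 541/66 ≈ 8.1970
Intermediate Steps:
y(r) = 32/5 (y(r) = 8*(4/5) = 8*(4*(⅕)) = 8*(⅘) = 32/5)
d = -4 (d = -1*4 = -4)
-g(-24/(-22) + 23/24, -11)*d = -(-24/(-22) + 23/24)*(-4) = -(-24*(-1/22) + 23*(1/24))*(-4) = -(12/11 + 23/24)*(-4) = -541*(-4)/264 = -1*(-541/66) = 541/66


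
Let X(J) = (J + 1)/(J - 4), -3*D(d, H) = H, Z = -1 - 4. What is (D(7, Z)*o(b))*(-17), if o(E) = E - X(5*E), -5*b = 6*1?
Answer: 289/6 ≈ 48.167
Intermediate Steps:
Z = -5
D(d, H) = -H/3
X(J) = (1 + J)/(-4 + J)
b = -6/5 ≈ -1.2000
o(E) = E - (1 + 5*E)/(-4 + 5*E)
(D(7, Z)*o(b))*(-17) = ((-⅓*(-5))*((-1 - 9*(-6/5) + 5*(-6/5)²)/(-4 + 5*(-6/5))))*(-17) = (5*((-1 + 54/5 + 5*(36/25))/(-4 - 6))/3)*(-17) = (5*((-1 + 54/5 + 36/5)/(-10))/3)*(-17) = (5*(-⅒*17)/3)*(-17) = ((5/3)*(-17/10))*(-17) = -17/6*(-17) = 289/6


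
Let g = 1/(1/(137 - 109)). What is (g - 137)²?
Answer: 11881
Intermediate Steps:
g = 28 (g = 1/(1/28) = 28)
(g - 137)² = (28 - 137)² = (-109)² = 11881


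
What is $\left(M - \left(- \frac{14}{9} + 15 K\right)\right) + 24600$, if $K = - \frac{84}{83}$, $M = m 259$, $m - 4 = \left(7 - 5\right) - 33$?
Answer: $\frac{13164931}{747} \approx 17624.0$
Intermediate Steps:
$m = -27$ ($m = 4 + \left(\left(7 - 5\right) - 33\right) = 4 + \left(2 - 33\right) = 4 - 31 = -27$)
$M = -6993$ ($M = \left(-27\right) 259 = -6993$)
$K = - \frac{84}{83}$ ($K = \left(-84\right) \frac{1}{83} = - \frac{84}{83} \approx -1.012$)
$\left(M - \left(- \frac{14}{9} + 15 K\right)\right) + 24600 = \left(-6993 + \left(\frac{56}{36} - - \frac{1260}{83}\right)\right) + 24600 = \left(-6993 + \left(56 \cdot \frac{1}{36} + \frac{1260}{83}\right)\right) + 24600 = \left(-6993 + \left(\frac{14}{9} + \frac{1260}{83}\right)\right) + 24600 = \left(-6993 + \frac{12502}{747}\right) + 24600 = - \frac{5211269}{747} + 24600 = \frac{13164931}{747}$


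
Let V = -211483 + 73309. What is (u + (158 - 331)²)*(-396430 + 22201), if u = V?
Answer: 40508418105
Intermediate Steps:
V = -138174
u = -138174
(u + (158 - 331)²)*(-396430 + 22201) = (-138174 + (158 - 331)²)*(-396430 + 22201) = (-138174 + (-173)²)*(-374229) = (-138174 + 29929)*(-374229) = -108245*(-374229) = 40508418105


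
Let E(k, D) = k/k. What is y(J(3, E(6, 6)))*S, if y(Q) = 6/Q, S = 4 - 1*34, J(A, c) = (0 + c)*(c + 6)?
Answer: -180/7 ≈ -25.714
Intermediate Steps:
E(k, D) = 1
J(A, c) = c*(6 + c)
S = -30 (S = 4 - 34 = -30)
y(J(3, E(6, 6)))*S = (6/((1*(6 + 1))))*(-30) = (6/((1*7)))*(-30) = (6/7)*(-30) = -180/7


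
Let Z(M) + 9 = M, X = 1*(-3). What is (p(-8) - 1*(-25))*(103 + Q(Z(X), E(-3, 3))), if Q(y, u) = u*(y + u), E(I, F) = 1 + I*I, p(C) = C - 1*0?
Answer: 1411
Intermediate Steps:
X = -3
p(C) = C (p(C) = C + 0 = C)
E(I, F) = 1 + I**2
Z(M) = -9 + M
Q(y, u) = u*(u + y)
(p(-8) - 1*(-25))*(103 + Q(Z(X), E(-3, 3))) = (-8 - 1*(-25))*(103 + (1 + (-3)**2)*((1 + (-3)**2) + (-9 - 3))) = (-8 + 25)*(103 + (1 + 9)*((1 + 9) - 12)) = 17*(103 + 10*(10 - 12)) = 17*(103 + 10*(-2)) = 17*(103 - 20) = 17*83 = 1411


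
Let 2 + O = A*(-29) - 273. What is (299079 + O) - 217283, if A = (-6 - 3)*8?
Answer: 83609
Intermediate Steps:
A = -72 (A = -9*8 = -72)
O = 1813 (O = -2 + (-72*(-29) - 273) = -2 + (2088 - 273) = -2 + 1815 = 1813)
(299079 + O) - 217283 = (299079 + 1813) - 217283 = 300892 - 217283 = 83609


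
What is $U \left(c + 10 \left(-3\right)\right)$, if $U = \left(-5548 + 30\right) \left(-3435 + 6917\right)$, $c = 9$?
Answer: $403487196$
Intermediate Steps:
$U = -19213676$ ($U = \left(-5518\right) 3482 = -19213676$)
$U \left(c + 10 \left(-3\right)\right) = - 19213676 \left(9 + 10 \left(-3\right)\right) = - 19213676 \left(9 - 30\right) = \left(-19213676\right) \left(-21\right) = 403487196$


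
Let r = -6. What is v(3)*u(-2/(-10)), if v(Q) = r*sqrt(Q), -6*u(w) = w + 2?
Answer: 11*sqrt(3)/5 ≈ 3.8105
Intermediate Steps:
u(w) = -1/3 - w/6 (u(w) = -(w + 2)/6 = -(2 + w)/6 = -1/3 - w/6)
v(Q) = -6*sqrt(Q)
v(3)*u(-2/(-10)) = (-6*sqrt(3))*(-1/3 - (-1)/(3*(-10))) = (-6*sqrt(3))*(-1/3 - (-1)*(-1)/(3*10)) = (-6*sqrt(3))*(-1/3 - 1/6*1/5) = (-6*sqrt(3))*(-1/3 - 1/30) = -6*sqrt(3)*(-11/30) = 11*sqrt(3)/5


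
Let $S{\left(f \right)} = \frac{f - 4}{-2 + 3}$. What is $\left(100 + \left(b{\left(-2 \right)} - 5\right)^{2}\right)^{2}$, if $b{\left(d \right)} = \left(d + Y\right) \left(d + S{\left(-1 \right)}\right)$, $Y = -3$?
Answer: $1000000$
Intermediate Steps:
$S{\left(f \right)} = -4 + f$ ($S{\left(f \right)} = \frac{-4 + f}{1} = \left(-4 + f\right) 1 = -4 + f$)
$b{\left(d \right)} = \left(-5 + d\right) \left(-3 + d\right)$ ($b{\left(d \right)} = \left(d - 3\right) \left(d - 5\right) = \left(-3 + d\right) \left(d - 5\right) = \left(-3 + d\right) \left(-5 + d\right) = \left(-5 + d\right) \left(-3 + d\right)$)
$\left(100 + \left(b{\left(-2 \right)} - 5\right)^{2}\right)^{2} = \left(100 + \left(\left(15 + \left(-2\right)^{2} - -16\right) - 5\right)^{2}\right)^{2} = \left(100 + \left(\left(15 + 4 + 16\right) - 5\right)^{2}\right)^{2} = \left(100 + \left(35 - 5\right)^{2}\right)^{2} = \left(100 + 30^{2}\right)^{2} = \left(100 + 900\right)^{2} = 1000^{2} = 1000000$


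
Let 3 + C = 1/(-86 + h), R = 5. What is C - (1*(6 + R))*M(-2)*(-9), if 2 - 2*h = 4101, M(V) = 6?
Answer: 2524159/4271 ≈ 591.00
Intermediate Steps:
h = -4099/2 (h = 1 - 1/2*4101 = 1 - 4101/2 = -4099/2 ≈ -2049.5)
C = -12815/4271 (C = -3 + 1/(-86 - 4099/2) = -3 + 1/(-4271/2) = -3 - 2/4271 = -12815/4271 ≈ -3.0005)
C - (1*(6 + R))*M(-2)*(-9) = -12815/4271 - (1*(6 + 5))*6*(-9) = -12815/4271 - (1*11)*6*(-9) = -12815/4271 - 11*6*(-9) = -12815/4271 - 66*(-9) = -12815/4271 - 1*(-594) = -12815/4271 + 594 = 2524159/4271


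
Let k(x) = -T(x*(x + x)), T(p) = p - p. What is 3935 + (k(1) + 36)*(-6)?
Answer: 3719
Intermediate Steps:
T(p) = 0
k(x) = 0 (k(x) = -1*0 = 0)
3935 + (k(1) + 36)*(-6) = 3935 + (0 + 36)*(-6) = 3935 + 36*(-6) = 3935 - 216 = 3719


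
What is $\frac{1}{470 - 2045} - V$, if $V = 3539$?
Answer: $- \frac{5573926}{1575} \approx -3539.0$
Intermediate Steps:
$\frac{1}{470 - 2045} - V = \frac{1}{470 - 2045} - 3539 = \frac{1}{-1575} - 3539 = - \frac{1}{1575} - 3539 = - \frac{5573926}{1575}$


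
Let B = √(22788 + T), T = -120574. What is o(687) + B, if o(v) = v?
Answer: 687 + I*√97786 ≈ 687.0 + 312.71*I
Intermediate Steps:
B = I*√97786 (B = √(22788 - 120574) = √(-97786) = I*√97786 ≈ 312.71*I)
o(687) + B = 687 + I*√97786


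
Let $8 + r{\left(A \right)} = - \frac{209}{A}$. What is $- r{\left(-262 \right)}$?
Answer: $\frac{1887}{262} \approx 7.2023$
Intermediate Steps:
$r{\left(A \right)} = -8 - \frac{209}{A}$
$- r{\left(-262 \right)} = - (-8 - \frac{209}{-262}) = - (-8 - - \frac{209}{262}) = - (-8 + \frac{209}{262}) = \left(-1\right) \left(- \frac{1887}{262}\right) = \frac{1887}{262}$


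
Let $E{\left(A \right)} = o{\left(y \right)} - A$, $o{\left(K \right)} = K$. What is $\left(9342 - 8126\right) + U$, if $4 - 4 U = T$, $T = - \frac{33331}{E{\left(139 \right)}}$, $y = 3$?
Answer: $\frac{628717}{544} \approx 1155.7$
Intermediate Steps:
$E{\left(A \right)} = 3 - A$
$T = \frac{33331}{136}$ ($T = - \frac{33331}{3 - 139} = - \frac{33331}{-136} = \left(-33331\right) \left(- \frac{1}{136}\right) = \frac{33331}{136} \approx 245.08$)
$U = - \frac{32787}{544}$ ($U = 1 - \frac{33331}{544} = - \frac{32787}{544} \approx -60.27$)
$\left(9342 - 8126\right) + U = \left(9342 - 8126\right) - \frac{32787}{544} = 1216 - \frac{32787}{544} = \frac{628717}{544}$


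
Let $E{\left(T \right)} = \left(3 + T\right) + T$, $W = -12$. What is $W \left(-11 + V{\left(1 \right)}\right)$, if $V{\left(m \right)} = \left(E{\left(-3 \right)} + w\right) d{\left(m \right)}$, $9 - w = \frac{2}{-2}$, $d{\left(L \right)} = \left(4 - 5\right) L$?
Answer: $216$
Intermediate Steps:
$E{\left(T \right)} = 3 + 2 T$
$d{\left(L \right)} = - L$
$w = 10$ ($w = 9 - \frac{2}{-2} = 9 - 2 \left(- \frac{1}{2}\right) = 9 - -1 = 9 + 1 = 10$)
$V{\left(m \right)} = - 7 m$ ($V{\left(m \right)} = \left(\left(3 + 2 \left(-3\right)\right) + 10\right) \left(- m\right) = \left(\left(3 - 6\right) + 10\right) \left(- m\right) = \left(-3 + 10\right) \left(- m\right) = 7 \left(- m\right) = - 7 m$)
$W \left(-11 + V{\left(1 \right)}\right) = - 12 \left(-11 - 7\right) = \left(-12\right) \left(-18\right) = 216$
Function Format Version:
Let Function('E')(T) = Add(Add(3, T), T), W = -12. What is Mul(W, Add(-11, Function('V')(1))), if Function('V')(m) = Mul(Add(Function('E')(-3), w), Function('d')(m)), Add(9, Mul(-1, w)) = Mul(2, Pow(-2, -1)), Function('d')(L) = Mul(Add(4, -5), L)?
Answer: 216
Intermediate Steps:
Function('E')(T) = Add(3, Mul(2, T))
Function('d')(L) = Mul(-1, L)
w = 10 (w = Add(9, Mul(-1, Mul(2, Pow(-2, -1)))) = Add(9, Mul(-1, Mul(2, Rational(-1, 2)))) = Add(9, Mul(-1, -1)) = Add(9, 1) = 10)
Function('V')(m) = Mul(-7, m) (Function('V')(m) = Mul(Add(Add(3, Mul(2, -3)), 10), Mul(-1, m)) = Mul(Add(Add(3, -6), 10), Mul(-1, m)) = Mul(Add(-3, 10), Mul(-1, m)) = Mul(7, Mul(-1, m)) = Mul(-7, m))
Mul(W, Add(-11, Function('V')(1))) = Mul(-12, Add(-11, Mul(-7, 1))) = Mul(-12, Add(-11, -7)) = Mul(-12, -18) = 216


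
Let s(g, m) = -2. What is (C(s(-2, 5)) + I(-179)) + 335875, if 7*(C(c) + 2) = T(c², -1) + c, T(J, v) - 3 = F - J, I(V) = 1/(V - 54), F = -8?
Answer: 547806293/1631 ≈ 3.3587e+5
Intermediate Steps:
I(V) = 1/(-54 + V)
T(J, v) = -5 - J (T(J, v) = 3 + (-8 - J) = -5 - J)
C(c) = -19/7 - c²/7 + c/7 (C(c) = -2 + ((-5 - c²) + c)/7 = -2 + (-5 + c - c²)/7 = -2 + (-5/7 - c²/7 + c/7) = -19/7 - c²/7 + c/7)
(C(s(-2, 5)) + I(-179)) + 335875 = ((-19/7 - ⅐*(-2)² + (⅐)*(-2)) + 1/(-54 - 179)) + 335875 = ((-19/7 - ⅐*4 - 2/7) + 1/(-233)) + 335875 = ((-19/7 - 4/7 - 2/7) - 1/233) + 335875 = (-25/7 - 1/233) + 335875 = -5832/1631 + 335875 = 547806293/1631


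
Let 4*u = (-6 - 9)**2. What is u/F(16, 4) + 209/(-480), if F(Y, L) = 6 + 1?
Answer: 25537/3360 ≈ 7.6003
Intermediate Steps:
F(Y, L) = 7
u = 225/4 (u = (-6 - 9)**2/4 = (1/4)*(-15)**2 = (1/4)*225 = 225/4 ≈ 56.250)
u/F(16, 4) + 209/(-480) = (225/4)/7 + 209/(-480) = (225/4)*(1/7) + 209*(-1/480) = 225/28 - 209/480 = 25537/3360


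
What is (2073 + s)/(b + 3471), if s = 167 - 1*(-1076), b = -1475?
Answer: 829/499 ≈ 1.6613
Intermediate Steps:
s = 1243 (s = 167 + 1076 = 1243)
(2073 + s)/(b + 3471) = (2073 + 1243)/(-1475 + 3471) = 3316/1996 = 3316*(1/1996) = 829/499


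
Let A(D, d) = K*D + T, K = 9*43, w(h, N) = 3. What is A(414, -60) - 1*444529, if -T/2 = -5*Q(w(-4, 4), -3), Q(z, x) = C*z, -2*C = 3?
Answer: -284356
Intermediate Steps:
C = -3/2 (C = -½*3 = -3/2 ≈ -1.5000)
K = 387
Q(z, x) = -3*z/2
T = -45 (T = -(-10)*(-3/2*3) = -(-10)*(-9)/2 = -2*45/2 = -45)
A(D, d) = -45 + 387*D (A(D, d) = 387*D - 45 = -45 + 387*D)
A(414, -60) - 1*444529 = (-45 + 387*414) - 1*444529 = (-45 + 160218) - 444529 = 160173 - 444529 = -284356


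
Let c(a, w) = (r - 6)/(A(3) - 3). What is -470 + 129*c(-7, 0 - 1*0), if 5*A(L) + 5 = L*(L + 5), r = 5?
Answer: -2525/4 ≈ -631.25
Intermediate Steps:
A(L) = -1 + L*(5 + L)/5 (A(L) = -1 + (L*(L + 5))/5 = -1 + (L*(5 + L))/5 = -1 + L*(5 + L)/5)
c(a, w) = -5/4 (c(a, w) = (5 - 6)/((-1 + 3 + (⅕)*3²) - 3) = -1/((-1 + 3 + (⅕)*9) - 3) = -1/((-1 + 3 + 9/5) - 3) = -1/(19/5 - 3) = -1/⅘ = -1*5/4 = -5/4)
-470 + 129*c(-7, 0 - 1*0) = -470 + 129*(-5/4) = -470 - 645/4 = -2525/4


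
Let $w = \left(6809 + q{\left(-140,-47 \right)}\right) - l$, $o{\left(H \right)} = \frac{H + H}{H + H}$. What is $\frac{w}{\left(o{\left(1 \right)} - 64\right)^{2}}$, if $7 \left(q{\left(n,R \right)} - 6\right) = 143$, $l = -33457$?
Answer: $\frac{282047}{27783} \approx 10.152$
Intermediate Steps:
$q{\left(n,R \right)} = \frac{185}{7}$ ($q{\left(n,R \right)} = 6 + \frac{1}{7} \cdot 143 = 6 + \frac{143}{7} = \frac{185}{7}$)
$o{\left(H \right)} = 1$ ($o{\left(H \right)} = \frac{2 H}{2 H} = 2 H \frac{1}{2 H} = 1$)
$w = \frac{282047}{7}$ ($w = \left(6809 + \frac{185}{7}\right) - -33457 = \frac{47848}{7} + 33457 = \frac{282047}{7} \approx 40292.0$)
$\frac{w}{\left(o{\left(1 \right)} - 64\right)^{2}} = \frac{282047}{7 \left(1 - 64\right)^{2}} = \frac{282047}{7 \left(-63\right)^{2}} = \frac{282047}{7 \cdot 3969} = \frac{282047}{7} \cdot \frac{1}{3969} = \frac{282047}{27783}$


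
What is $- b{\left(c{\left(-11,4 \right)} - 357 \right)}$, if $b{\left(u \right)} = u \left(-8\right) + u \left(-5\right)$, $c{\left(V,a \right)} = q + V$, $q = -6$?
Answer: $-4862$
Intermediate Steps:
$c{\left(V,a \right)} = -6 + V$
$b{\left(u \right)} = - 13 u$ ($b{\left(u \right)} = - 8 u - 5 u = - 13 u$)
$- b{\left(c{\left(-11,4 \right)} - 357 \right)} = - \left(-13\right) \left(\left(-6 - 11\right) - 357\right) = - \left(-13\right) \left(-17 - 357\right) = - \left(-13\right) \left(-374\right) = \left(-1\right) 4862 = -4862$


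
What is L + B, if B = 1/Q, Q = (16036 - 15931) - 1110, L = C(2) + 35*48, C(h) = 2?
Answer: 1690409/1005 ≈ 1682.0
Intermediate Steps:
L = 1682 (L = 2 + 35*48 = 2 + 1680 = 1682)
Q = -1005 (Q = 105 - 1110 = -1005)
B = -1/1005 (B = 1/(-1005) = -1/1005 ≈ -0.00099503)
L + B = 1682 - 1/1005 = 1690409/1005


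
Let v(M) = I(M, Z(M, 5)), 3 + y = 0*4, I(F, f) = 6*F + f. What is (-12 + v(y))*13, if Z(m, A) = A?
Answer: -325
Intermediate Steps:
I(F, f) = f + 6*F
y = -3 (y = -3 + 0*4 = -3 + 0 = -3)
v(M) = 5 + 6*M
(-12 + v(y))*13 = (-12 + (5 + 6*(-3)))*13 = (-12 + (5 - 18))*13 = (-12 - 13)*13 = -25*13 = -325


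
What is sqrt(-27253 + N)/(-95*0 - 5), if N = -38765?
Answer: -I*sqrt(66018)/5 ≈ -51.388*I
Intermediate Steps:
sqrt(-27253 + N)/(-95*0 - 5) = sqrt(-27253 - 38765)/(-95*0 - 5) = sqrt(-66018)/(0 - 5) = (I*sqrt(66018))/(-5) = (I*sqrt(66018))*(-1/5) = -I*sqrt(66018)/5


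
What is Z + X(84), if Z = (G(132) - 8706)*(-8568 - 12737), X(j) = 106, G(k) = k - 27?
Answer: 183244411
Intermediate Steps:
G(k) = -27 + k
Z = 183244305 (Z = ((-27 + 132) - 8706)*(-8568 - 12737) = (105 - 8706)*(-21305) = -8601*(-21305) = 183244305)
Z + X(84) = 183244305 + 106 = 183244411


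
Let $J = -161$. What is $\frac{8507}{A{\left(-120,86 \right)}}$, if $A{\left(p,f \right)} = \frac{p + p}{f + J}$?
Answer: $\frac{42535}{16} \approx 2658.4$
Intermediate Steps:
$A{\left(p,f \right)} = \frac{2 p}{-161 + f}$ ($A{\left(p,f \right)} = \frac{p + p}{f - 161} = \frac{2 p}{-161 + f}$)
$\frac{8507}{A{\left(-120,86 \right)}} = \frac{8507}{2 \left(-120\right) \frac{1}{-161 + 86}} = \frac{8507}{2 \left(-120\right) \frac{1}{-75}} = \frac{8507}{2 \left(-120\right) \left(- \frac{1}{75}\right)} = \frac{8507}{\frac{16}{5}} = 8507 \cdot \frac{5}{16} = \frac{42535}{16}$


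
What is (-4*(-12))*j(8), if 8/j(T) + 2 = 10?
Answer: 48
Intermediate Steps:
j(T) = 1 (j(T) = 8/(-2 + 10) = 8/8 = 8*(⅛) = 1)
(-4*(-12))*j(8) = -4*(-12)*1 = 48*1 = 48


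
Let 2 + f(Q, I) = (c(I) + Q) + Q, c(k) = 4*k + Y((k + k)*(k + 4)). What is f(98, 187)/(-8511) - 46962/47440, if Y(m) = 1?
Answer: -222214751/201880920 ≈ -1.1007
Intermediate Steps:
c(k) = 1 + 4*k (c(k) = 4*k + 1 = 1 + 4*k)
f(Q, I) = -1 + 2*Q + 4*I (f(Q, I) = -2 + (((1 + 4*I) + Q) + Q) = -2 + ((1 + Q + 4*I) + Q) = -2 + (1 + 2*Q + 4*I) = -1 + 2*Q + 4*I)
f(98, 187)/(-8511) - 46962/47440 = (-1 + 2*98 + 4*187)/(-8511) - 46962/47440 = (-1 + 196 + 748)*(-1/8511) - 46962*1/47440 = 943*(-1/8511) - 23481/23720 = -943/8511 - 23481/23720 = -222214751/201880920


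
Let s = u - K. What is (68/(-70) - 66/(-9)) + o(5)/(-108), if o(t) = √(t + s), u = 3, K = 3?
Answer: 668/105 - √5/108 ≈ 6.3412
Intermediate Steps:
s = 0 (s = 3 - 1*3 = 3 - 3 = 0)
o(t) = √t (o(t) = √(t + 0) = √t)
(68/(-70) - 66/(-9)) + o(5)/(-108) = (68/(-70) - 66/(-9)) + √5/(-108) = (68*(-1/70) - 66*(-⅑)) + √5*(-1/108) = (-34/35 + 22/3) - √5/108 = 668/105 - √5/108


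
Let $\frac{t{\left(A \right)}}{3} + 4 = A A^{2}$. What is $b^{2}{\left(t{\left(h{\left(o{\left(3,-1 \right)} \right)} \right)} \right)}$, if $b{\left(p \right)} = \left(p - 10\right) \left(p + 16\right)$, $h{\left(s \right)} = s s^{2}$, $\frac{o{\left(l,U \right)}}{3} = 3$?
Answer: $1824800306618528960330171856444504025$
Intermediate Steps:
$o{\left(l,U \right)} = 9$ ($o{\left(l,U \right)} = 3 \cdot 3 = 9$)
$h{\left(s \right)} = s^{3}$
$t{\left(A \right)} = -12 + 3 A^{3}$ ($t{\left(A \right)} = -12 + 3 A A^{2} = -12 + 3 A^{3}$)
$b{\left(p \right)} = \left(-10 + p\right) \left(16 + p\right)$
$b^{2}{\left(t{\left(h{\left(o{\left(3,-1 \right)} \right)} \right)} \right)} = \left(-160 + \left(-12 + 3 \left(9^{3}\right)^{3}\right)^{2} + 6 \left(-12 + 3 \left(9^{3}\right)^{3}\right)\right)^{2} = \left(-160 + \left(-12 + 3 \cdot 729^{3}\right)^{2} + 6 \left(-12 + 3 \cdot 729^{3}\right)\right)^{2} = \left(-160 + \left(-12 + 3 \cdot 387420489\right)^{2} + 6 \left(-12 + 3 \cdot 387420489\right)\right)^{2} = \left(-160 + \left(-12 + 1162261467\right)^{2} + 6 \left(-12 + 1162261467\right)\right)^{2} = \left(-160 + 1162261455^{2} + 6 \cdot 1162261455\right)^{2} = \left(-160 + 1350851689778717025 + 6973568730\right)^{2} = 1350851696752285595^{2} = 1824800306618528960330171856444504025$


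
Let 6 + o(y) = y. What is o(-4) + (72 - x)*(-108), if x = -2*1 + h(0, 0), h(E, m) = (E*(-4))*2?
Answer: -8002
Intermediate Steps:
h(E, m) = -8*E (h(E, m) = -4*E*2 = -8*E)
o(y) = -6 + y
x = -2 (x = -2*1 - 8*0 = -2 + 0 = -2)
o(-4) + (72 - x)*(-108) = (-6 - 4) + (72 - 1*(-2))*(-108) = -10 + (72 + 2)*(-108) = -10 + 74*(-108) = -10 - 7992 = -8002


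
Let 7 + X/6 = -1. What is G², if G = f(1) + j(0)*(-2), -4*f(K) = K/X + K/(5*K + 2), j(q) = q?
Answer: 1681/1806336 ≈ 0.00093061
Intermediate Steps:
X = -48 (X = -42 + 6*(-1) = -42 - 6 = -48)
f(K) = K/192 - K/(4*(2 + 5*K)) (f(K) = -(K/(-48) + K/(5*K + 2))/4 = -(K*(-1/48) + K/(2 + 5*K))/4 = -(-K/48 + K/(2 + 5*K))/4 = K/192 - K/(4*(2 + 5*K)))
G = -41/1344 (G = (1/192)*1*(-46 + 5*1)/(2 + 5*1) + 0*(-2) = (1/192)*1*(-46 + 5)/(2 + 5) + 0 = (1/192)*1*(-41)/7 + 0 = (1/192)*1*(⅐)*(-41) + 0 = -41/1344 + 0 = -41/1344 ≈ -0.030506)
G² = (-41/1344)² = 1681/1806336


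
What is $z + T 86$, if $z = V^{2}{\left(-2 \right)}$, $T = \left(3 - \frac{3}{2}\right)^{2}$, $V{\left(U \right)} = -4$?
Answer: $\frac{419}{2} \approx 209.5$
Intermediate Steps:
$T = \frac{9}{4}$ ($T = \left(3 - \frac{3}{2}\right)^{2} = \left(\frac{3}{2}\right)^{2} = \frac{9}{4} \approx 2.25$)
$z = 16$ ($z = \left(-4\right)^{2} = 16$)
$z + T 86 = 16 + \frac{9}{4} \cdot 86 = 16 + \frac{387}{2} = \frac{419}{2}$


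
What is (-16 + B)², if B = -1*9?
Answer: 625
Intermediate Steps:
B = -9
(-16 + B)² = (-16 - 9)² = (-25)² = 625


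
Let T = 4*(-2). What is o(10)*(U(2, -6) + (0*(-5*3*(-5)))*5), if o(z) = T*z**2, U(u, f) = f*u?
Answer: 9600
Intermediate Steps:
T = -8
o(z) = -8*z**2
o(10)*(U(2, -6) + (0*(-5*3*(-5)))*5) = (-8*10**2)*(-6*2 + (0*(-5*3*(-5)))*5) = (-8*100)*(-12 + (0*(-15*(-5)))*5) = -800*(-12 + (0*75)*5) = -800*(-12 + 0*5) = -800*(-12 + 0) = -800*(-12) = 9600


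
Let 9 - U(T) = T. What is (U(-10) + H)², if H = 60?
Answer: 6241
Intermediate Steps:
U(T) = 9 - T
(U(-10) + H)² = ((9 - 1*(-10)) + 60)² = ((9 + 10) + 60)² = (19 + 60)² = 79² = 6241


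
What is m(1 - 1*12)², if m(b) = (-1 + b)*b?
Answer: 17424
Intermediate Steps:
m(b) = b*(-1 + b)
m(1 - 1*12)² = ((1 - 1*12)*(-1 + (1 - 1*12)))² = ((1 - 12)*(-1 + (1 - 12)))² = (-11*(-1 - 11))² = (-11*(-12))² = 132² = 17424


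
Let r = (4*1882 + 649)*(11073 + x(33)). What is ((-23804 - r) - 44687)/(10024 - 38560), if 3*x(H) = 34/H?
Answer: 154670807/48708 ≈ 3175.5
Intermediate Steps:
x(H) = 34/(3*H) (x(H) = (34/H)/3 = 34/(3*H))
r = 8964126197/99 (r = (4*1882 + 649)*(11073 + (34/3)/33) = (7528 + 649)*(11073 + (34/3)*(1/33)) = 8177*(11073 + 34/99) = 8177*(1096261/99) = 8964126197/99 ≈ 9.0547e+7)
((-23804 - r) - 44687)/(10024 - 38560) = ((-23804 - 1*8964126197/99) - 44687)/(10024 - 38560) = ((-23804 - 8964126197/99) - 44687)/(-28536) = (-8966482793/99 - 44687)*(-1/28536) = -8970906806/99*(-1/28536) = 154670807/48708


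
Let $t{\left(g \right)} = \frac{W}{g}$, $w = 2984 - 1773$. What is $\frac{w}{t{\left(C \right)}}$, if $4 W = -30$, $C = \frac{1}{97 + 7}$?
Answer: $- \frac{1211}{780} \approx -1.5526$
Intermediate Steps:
$C = \frac{1}{104} \approx 0.0096154$
$W = - \frac{15}{2}$ ($W = \frac{1}{4} \left(-30\right) = - \frac{15}{2} \approx -7.5$)
$w = 1211$
$t{\left(g \right)} = - \frac{15}{2 g}$
$\frac{w}{t{\left(C \right)}} = \frac{1211}{\left(- \frac{15}{2}\right) \frac{1}{\frac{1}{104}}} = \frac{1211}{\left(- \frac{15}{2}\right) 104} = \frac{1211}{-780} = 1211 \left(- \frac{1}{780}\right) = - \frac{1211}{780}$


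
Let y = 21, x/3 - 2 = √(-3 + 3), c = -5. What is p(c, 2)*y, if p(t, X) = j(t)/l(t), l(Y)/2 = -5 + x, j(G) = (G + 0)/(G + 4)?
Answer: 105/2 ≈ 52.500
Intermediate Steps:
x = 6 (x = 6 + 3*√(-3 + 3) = 6 + 3*√0 = 6 + 3*0 = 6 + 0 = 6)
j(G) = G/(4 + G)
l(Y) = 2 (l(Y) = 2*(-5 + 6) = 2*1 = 2)
p(t, X) = t/(2*(4 + t)) (p(t, X) = (t/(4 + t))/2 = (t/(4 + t))*(½) = t/(2*(4 + t)))
p(c, 2)*y = ((½)*(-5)/(4 - 5))*21 = ((½)*(-5)/(-1))*21 = ((½)*(-5)*(-1))*21 = (5/2)*21 = 105/2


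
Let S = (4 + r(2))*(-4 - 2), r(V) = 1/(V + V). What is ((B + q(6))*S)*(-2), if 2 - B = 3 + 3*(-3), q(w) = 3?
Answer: 561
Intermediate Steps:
r(V) = 1/(2*V)
S = -51/2 (S = (4 + (½)/2)*(-4 - 2) = (4 + (½)*(½))*(-6) = (4 + ¼)*(-6) = (17/4)*(-6) = -51/2 ≈ -25.500)
B = 8 (B = 2 - (3 + 3*(-3)) = 2 - (3 - 9) = 2 - 1*(-6) = 2 + 6 = 8)
((B + q(6))*S)*(-2) = ((8 + 3)*(-51/2))*(-2) = (11*(-51/2))*(-2) = -561/2*(-2) = 561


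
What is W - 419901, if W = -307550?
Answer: -727451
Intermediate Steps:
W - 419901 = -307550 - 419901 = -727451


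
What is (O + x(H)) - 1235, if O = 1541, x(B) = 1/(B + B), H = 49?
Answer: 29989/98 ≈ 306.01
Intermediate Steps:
x(B) = 1/(2*B)
(O + x(H)) - 1235 = (1541 + (1/2)/49) - 1235 = (1541 + (1/2)*(1/49)) - 1235 = (1541 + 1/98) - 1235 = 151019/98 - 1235 = 29989/98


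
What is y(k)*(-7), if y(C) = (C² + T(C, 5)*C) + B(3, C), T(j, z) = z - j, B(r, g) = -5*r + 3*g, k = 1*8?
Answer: -343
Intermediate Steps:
k = 8
y(C) = -15 + C² + 3*C + C*(5 - C) (y(C) = (C² + (5 - C)*C) + (-5*3 + 3*C) = (C² + C*(5 - C)) + (-15 + 3*C) = -15 + C² + 3*C + C*(5 - C))
y(k)*(-7) = (-15 + 8*8)*(-7) = (-15 + 64)*(-7) = 49*(-7) = -343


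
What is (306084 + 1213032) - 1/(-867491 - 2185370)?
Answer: 4637649990877/3052861 ≈ 1.5191e+6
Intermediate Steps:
(306084 + 1213032) - 1/(-867491 - 2185370) = 1519116 - 1/(-3052861) = 1519116 - 1*(-1/3052861) = 1519116 + 1/3052861 = 4637649990877/3052861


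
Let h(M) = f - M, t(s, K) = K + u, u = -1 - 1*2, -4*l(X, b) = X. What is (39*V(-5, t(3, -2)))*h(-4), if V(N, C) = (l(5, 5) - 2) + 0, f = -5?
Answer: 507/4 ≈ 126.75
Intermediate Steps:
l(X, b) = -X/4
u = -3 (u = -1 - 2 = -3)
t(s, K) = -3 + K (t(s, K) = K - 3 = -3 + K)
h(M) = -5 - M
V(N, C) = -13/4 (V(N, C) = (-¼*5 - 2) + 0 = (-5/4 - 2) + 0 = -13/4 + 0 = -13/4)
(39*V(-5, t(3, -2)))*h(-4) = (39*(-13/4))*(-5 - 1*(-4)) = -507*(-5 + 4)/4 = -507/4*(-1) = 507/4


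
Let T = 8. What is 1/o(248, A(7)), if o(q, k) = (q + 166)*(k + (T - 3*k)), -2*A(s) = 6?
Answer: 1/5796 ≈ 0.00017253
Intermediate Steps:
A(s) = -3 (A(s) = -1/2*6 = -3)
o(q, k) = (8 - 2*k)*(166 + q) (o(q, k) = (q + 166)*(k + (8 - 3*k)) = (166 + q)*(8 - 2*k) = (8 - 2*k)*(166 + q))
1/o(248, A(7)) = 1/(1328 - 332*(-3) + 8*248 - 2*(-3)*248) = 1/(1328 + 996 + 1984 + 1488) = 1/5796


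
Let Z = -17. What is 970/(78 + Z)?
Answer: 970/61 ≈ 15.902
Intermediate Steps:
970/(78 + Z) = 970/(78 - 17) = 970/61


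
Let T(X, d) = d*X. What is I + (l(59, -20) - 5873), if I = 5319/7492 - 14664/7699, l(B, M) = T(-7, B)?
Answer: -362651099395/57680908 ≈ -6287.2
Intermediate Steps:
T(X, d) = X*d
l(B, M) = -7*B
I = -68911707/57680908 (I = 5319*(1/7492) - 14664*1/7699 = 5319/7492 - 14664/7699 = -68911707/57680908 ≈ -1.1947)
I + (l(59, -20) - 5873) = -68911707/57680908 + (-7*59 - 5873) = -68911707/57680908 + (-413 - 5873) = -68911707/57680908 - 6286 = -362651099395/57680908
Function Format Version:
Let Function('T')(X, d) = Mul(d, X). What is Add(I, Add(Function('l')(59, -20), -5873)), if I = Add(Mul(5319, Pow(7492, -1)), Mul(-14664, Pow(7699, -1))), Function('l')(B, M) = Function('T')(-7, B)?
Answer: Rational(-362651099395, 57680908) ≈ -6287.2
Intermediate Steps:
Function('T')(X, d) = Mul(X, d)
Function('l')(B, M) = Mul(-7, B)
I = Rational(-68911707, 57680908) (I = Add(Mul(5319, Rational(1, 7492)), Mul(-14664, Rational(1, 7699))) = Add(Rational(5319, 7492), Rational(-14664, 7699)) = Rational(-68911707, 57680908) ≈ -1.1947)
Add(I, Add(Function('l')(59, -20), -5873)) = Add(Rational(-68911707, 57680908), Add(Mul(-7, 59), -5873)) = Add(Rational(-68911707, 57680908), Add(-413, -5873)) = Add(Rational(-68911707, 57680908), -6286) = Rational(-362651099395, 57680908)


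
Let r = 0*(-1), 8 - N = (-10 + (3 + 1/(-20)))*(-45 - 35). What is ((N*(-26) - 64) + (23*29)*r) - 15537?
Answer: -1145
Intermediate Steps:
N = -556 (N = 8 - (-10 + (3 + 1/(-20)))*(-45 - 35) = 8 - (-10 + (3 - 1/20))*(-80) = 8 - (-10 + 59/20)*(-80) = 8 - (-141)*(-80)/20 = 8 - 1*564 = 8 - 564 = -556)
r = 0
((N*(-26) - 64) + (23*29)*r) - 15537 = ((-556*(-26) - 64) + (23*29)*0) - 15537 = ((14456 - 64) + 667*0) - 15537 = (14392 + 0) - 15537 = 14392 - 15537 = -1145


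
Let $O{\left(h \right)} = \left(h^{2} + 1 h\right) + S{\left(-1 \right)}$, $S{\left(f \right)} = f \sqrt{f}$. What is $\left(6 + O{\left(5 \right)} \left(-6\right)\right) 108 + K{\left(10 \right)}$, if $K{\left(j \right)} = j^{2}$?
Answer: $-18692 + 648 i \approx -18692.0 + 648.0 i$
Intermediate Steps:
$S{\left(f \right)} = f^{\frac{3}{2}}$
$O{\left(h \right)} = h + h^{2} - i$ ($O{\left(h \right)} = \left(h^{2} + 1 h\right) + \left(-1\right)^{\frac{3}{2}} = \left(h^{2} + h\right) - i = \left(h + h^{2}\right) - i = h + h^{2} - i$)
$\left(6 + O{\left(5 \right)} \left(-6\right)\right) 108 + K{\left(10 \right)} = \left(6 + \left(5 + 5^{2} - i\right) \left(-6\right)\right) 108 + 10^{2} = \left(6 + \left(5 + 25 - i\right) \left(-6\right)\right) 108 + 100 = \left(6 + \left(30 - i\right) \left(-6\right)\right) 108 + 100 = \left(6 - \left(180 - 6 i\right)\right) 108 + 100 = \left(-174 + 6 i\right) 108 + 100 = \left(-18792 + 648 i\right) + 100 = -18692 + 648 i$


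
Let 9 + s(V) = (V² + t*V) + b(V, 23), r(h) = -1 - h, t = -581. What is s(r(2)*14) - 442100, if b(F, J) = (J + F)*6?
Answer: -416057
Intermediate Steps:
b(F, J) = 6*F + 6*J (b(F, J) = (F + J)*6 = 6*F + 6*J)
s(V) = 129 + V² - 575*V (s(V) = -9 + ((V² - 581*V) + (6*V + 6*23)) = -9 + ((V² - 581*V) + (6*V + 138)) = -9 + ((V² - 581*V) + (138 + 6*V)) = -9 + (138 + V² - 575*V) = 129 + V² - 575*V)
s(r(2)*14) - 442100 = (129 + ((-1 - 1*2)*14)² - 575*(-1 - 1*2)*14) - 442100 = (129 + ((-1 - 2)*14)² - 575*(-1 - 2)*14) - 442100 = (129 + (-3*14)² - (-1725)*14) - 442100 = (129 + (-42)² - 575*(-42)) - 442100 = (129 + 1764 + 24150) - 442100 = 26043 - 442100 = -416057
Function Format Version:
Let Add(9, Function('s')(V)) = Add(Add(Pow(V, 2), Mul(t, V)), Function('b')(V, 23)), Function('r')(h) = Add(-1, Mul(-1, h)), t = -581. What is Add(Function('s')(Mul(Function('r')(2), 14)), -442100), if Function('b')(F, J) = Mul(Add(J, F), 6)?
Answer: -416057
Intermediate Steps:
Function('b')(F, J) = Add(Mul(6, F), Mul(6, J)) (Function('b')(F, J) = Mul(Add(F, J), 6) = Add(Mul(6, F), Mul(6, J)))
Function('s')(V) = Add(129, Pow(V, 2), Mul(-575, V)) (Function('s')(V) = Add(-9, Add(Add(Pow(V, 2), Mul(-581, V)), Add(Mul(6, V), Mul(6, 23)))) = Add(-9, Add(Add(Pow(V, 2), Mul(-581, V)), Add(Mul(6, V), 138))) = Add(-9, Add(Add(Pow(V, 2), Mul(-581, V)), Add(138, Mul(6, V)))) = Add(-9, Add(138, Pow(V, 2), Mul(-575, V))) = Add(129, Pow(V, 2), Mul(-575, V)))
Add(Function('s')(Mul(Function('r')(2), 14)), -442100) = Add(Add(129, Pow(Mul(Add(-1, Mul(-1, 2)), 14), 2), Mul(-575, Mul(Add(-1, Mul(-1, 2)), 14))), -442100) = Add(Add(129, Pow(Mul(Add(-1, -2), 14), 2), Mul(-575, Mul(Add(-1, -2), 14))), -442100) = Add(Add(129, Pow(Mul(-3, 14), 2), Mul(-575, Mul(-3, 14))), -442100) = Add(Add(129, Pow(-42, 2), Mul(-575, -42)), -442100) = Add(Add(129, 1764, 24150), -442100) = Add(26043, -442100) = -416057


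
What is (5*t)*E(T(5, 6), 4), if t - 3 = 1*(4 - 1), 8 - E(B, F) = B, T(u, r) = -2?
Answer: 300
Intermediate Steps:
E(B, F) = 8 - B
t = 6 (t = 3 + 1*(4 - 1) = 3 + 1*3 = 3 + 3 = 6)
(5*t)*E(T(5, 6), 4) = (5*6)*(8 - 1*(-2)) = 30*(8 + 2) = 30*10 = 300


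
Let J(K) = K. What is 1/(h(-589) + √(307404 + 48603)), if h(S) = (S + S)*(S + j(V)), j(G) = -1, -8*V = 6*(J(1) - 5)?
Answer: 695020/483052444393 - √356007/483052444393 ≈ 1.4376e-6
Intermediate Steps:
V = 3 (V = -3*(1 - 5)/4 = -3*(-4)/4 = -⅛*(-24) = 3)
h(S) = 2*S*(-1 + S) (h(S) = (S + S)*(S - 1) = (2*S)*(-1 + S) = 2*S*(-1 + S))
1/(h(-589) + √(307404 + 48603)) = 1/(2*(-589)*(-1 - 589) + √(307404 + 48603)) = 1/(2*(-589)*(-590) + √356007) = 1/(695020 + √356007)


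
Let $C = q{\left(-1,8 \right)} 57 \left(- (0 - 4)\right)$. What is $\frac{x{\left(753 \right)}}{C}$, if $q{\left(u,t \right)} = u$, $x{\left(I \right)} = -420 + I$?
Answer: $- \frac{111}{76} \approx -1.4605$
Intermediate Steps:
$C = -228$ ($C = \left(-1\right) 57 \left(- (0 - 4)\right) = - 57 \left(\left(-1\right) \left(-4\right)\right) = \left(-57\right) 4 = -228$)
$\frac{x{\left(753 \right)}}{C} = \frac{-420 + 753}{-228} = 333 \left(- \frac{1}{228}\right) = - \frac{111}{76}$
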